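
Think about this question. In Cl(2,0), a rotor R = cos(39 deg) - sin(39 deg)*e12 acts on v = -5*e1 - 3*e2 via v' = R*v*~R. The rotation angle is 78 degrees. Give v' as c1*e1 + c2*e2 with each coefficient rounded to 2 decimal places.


Rotor R = cos(39deg) - sin(39deg)*e12
Rotation angle theta = 2 * 39 = 78 degrees
v' = R*v*~R rotates v by theta.
cos(78deg) = 0.2079, sin(78deg) = 0.9781
v'_1 = -5*cos(78deg) - (-3)*sin(78deg)
= -5*0.2079 - (-3)*0.9781
= 1.89
v'_2 = -5*sin(78deg) + (-3)*cos(78deg)
= -5*0.9781 + (-3)*0.2079
= -5.51
v' = 1.89*e1 - 5.51*e2


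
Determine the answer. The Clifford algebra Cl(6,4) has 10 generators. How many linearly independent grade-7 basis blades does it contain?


Number of grade-k basis blades in Cl(p,q) with n = p + q is C(n, k).
n = 6 + 4 = 10
C(10, 7) = 10! / (7! * 3!)
= 3628800 / (5040 * 6)
= 120


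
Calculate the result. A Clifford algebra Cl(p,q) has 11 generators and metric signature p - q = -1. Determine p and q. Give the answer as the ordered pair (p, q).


We need p + q = 11 and p - q = -1.
Adding: 2p = 11 + (-1) = 10, so p = 5.
Then q = 11 - 5 = 6.
(p, q) = (5, 6)


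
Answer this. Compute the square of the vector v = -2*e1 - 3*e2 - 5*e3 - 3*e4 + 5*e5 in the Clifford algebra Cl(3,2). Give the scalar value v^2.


v^2 = sum of c_i^2 * e_i^2
Positive signature terms (e_i^2 = +1): (-2)^2 + (-3)^2 + (-5)^2 = 38
Negative signature terms (e_j^2 = -1): (-3)^2 + 5^2 = 34
v^2 = 38 - 34 = 4


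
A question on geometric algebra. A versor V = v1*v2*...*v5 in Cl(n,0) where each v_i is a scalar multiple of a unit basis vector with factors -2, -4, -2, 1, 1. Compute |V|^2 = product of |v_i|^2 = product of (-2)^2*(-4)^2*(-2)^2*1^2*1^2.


Each vector v_i has |v_i|^2 = s_i^2
Squared scales: (-2)^2 = 4, (-4)^2 = 16, (-2)^2 = 4, 1^2 = 1, 1^2 = 1
|V|^2 = 4 * 16 * 4 * 1 * 1
= 256


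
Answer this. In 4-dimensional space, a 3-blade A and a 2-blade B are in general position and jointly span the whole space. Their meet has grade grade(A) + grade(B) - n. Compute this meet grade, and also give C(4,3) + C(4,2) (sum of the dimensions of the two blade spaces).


Meet grade = grade(A) + grade(B) - n
= 3 + 2 - 4 = 1
C(4,3) = 4
C(4,2) = 6
dim_A + dim_B = 4 + 6 = 10


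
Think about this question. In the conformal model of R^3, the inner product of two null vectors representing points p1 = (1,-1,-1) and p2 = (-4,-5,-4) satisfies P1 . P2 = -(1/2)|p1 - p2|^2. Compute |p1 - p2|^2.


p1 - p2 = (5, 4, 3)
|p1 - p2|^2 = 5^2 + 4^2 + 3^2
= 25 + 16 + 9
= 50


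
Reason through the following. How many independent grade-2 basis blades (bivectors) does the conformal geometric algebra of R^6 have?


The conformal model of R^6 uses Cl(7,1) with m = 6 + 2 = 8 generators.
Number of grade-2 blades = C(m, 2) = C(8, 2)
= 8*7/2 = 28


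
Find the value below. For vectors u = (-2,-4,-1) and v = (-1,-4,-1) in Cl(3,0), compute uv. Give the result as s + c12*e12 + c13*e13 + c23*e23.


In Cl(3,0): e_i^2 = 1, e_ie_j = -e_je_i for i != j.
Scalar part = u . v = (-2)*(-1) + (-4)*(-4) + (-1)*(-1)
= 2 + 16 + 1 = 19
e12 coeff = (-2)*(-4) - (-4)*(-1) = 8 - 4 = 4
e13 coeff = (-2)*(-1) - (-1)*(-1) = 2 - 1 = 1
e23 coeff = (-4)*(-1) - (-1)*(-4) = 4 - 4 = 0
uv = 19 + 4*e12 + 1*e13 + 0*e23


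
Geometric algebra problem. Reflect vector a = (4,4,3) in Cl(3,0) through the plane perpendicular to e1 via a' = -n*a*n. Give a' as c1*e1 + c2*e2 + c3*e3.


Reflection formula: a' = -n*a*n, with n = e1 (unit vector, n^2 = 1).
For reflection through hyperplane perp to e1:
The component along e1 flips sign, others stay.
a = (4, 4, 3)
a' = (-4, 4, 3)
a' = -4*e1 + 4*e2 + 3*e3


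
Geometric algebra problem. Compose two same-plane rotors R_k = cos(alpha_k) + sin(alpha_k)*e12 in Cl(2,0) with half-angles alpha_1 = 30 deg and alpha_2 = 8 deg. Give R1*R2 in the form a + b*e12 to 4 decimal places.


Same-plane rotors commute and their half-angles add:
R1*R2 = cos(a1 + a2) + sin(a1 + a2)*e12.
a1 + a2 = 30 + 8 = 38 deg
cos(38 deg) = 0.7880
sin(38 deg) = 0.6157
R1*R2 = 0.7880 + 0.6157*e12


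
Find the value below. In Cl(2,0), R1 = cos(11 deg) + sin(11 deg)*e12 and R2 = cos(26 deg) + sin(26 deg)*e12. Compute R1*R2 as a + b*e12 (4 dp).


Same-plane rotors commute and their half-angles add:
R1*R2 = cos(a1 + a2) + sin(a1 + a2)*e12.
a1 + a2 = 11 + 26 = 37 deg
cos(37 deg) = 0.7986
sin(37 deg) = 0.6018
R1*R2 = 0.7986 + 0.6018*e12


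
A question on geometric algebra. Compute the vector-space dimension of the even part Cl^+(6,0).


Even subalgebra dimension = 2^(n-1)
n = 6 + 0 = 6
2^(6 - 1) = 2^5 = 32
Verification: sum of C(6,k) for even k = 1 + 15 + 15 + 1 = 32
Result = 32


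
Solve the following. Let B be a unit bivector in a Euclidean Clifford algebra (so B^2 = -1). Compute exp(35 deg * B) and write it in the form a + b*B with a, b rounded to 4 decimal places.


For a unit bivector B with B^2 = -1, the exponential series gives
e^(theta*B) = cos(theta) + sin(theta)*B (the GA analogue of Euler's formula).
theta = 35 degrees = 0.610865 rad
cos(35 deg) = 0.8192
sin(35 deg) = 0.5736
exp(theta*B) = 0.8192 + 0.5736*B


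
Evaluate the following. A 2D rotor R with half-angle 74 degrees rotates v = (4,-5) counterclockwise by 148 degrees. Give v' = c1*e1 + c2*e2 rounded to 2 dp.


Rotor R = cos(74deg) - sin(74deg)*e12
Rotation angle theta = 2 * 74 = 148 degrees
v' = R*v*~R rotates v by theta.
cos(148deg) = -0.8480, sin(148deg) = 0.5299
v'_1 = 4*cos(148deg) - (-5)*sin(148deg)
= 4*(-0.8480) - (-5)*0.5299
= -0.74
v'_2 = 4*sin(148deg) + (-5)*cos(148deg)
= 4*0.5299 + (-5)*(-0.8480)
= 6.36
v' = -0.74*e1 + 6.36*e2


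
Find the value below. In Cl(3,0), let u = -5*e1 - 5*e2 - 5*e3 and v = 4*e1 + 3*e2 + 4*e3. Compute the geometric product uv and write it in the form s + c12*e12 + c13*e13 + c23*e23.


In Cl(3,0): e_i^2 = 1, e_ie_j = -e_je_i for i != j.
Scalar part = u . v = (-5)*4 + (-5)*3 + (-5)*4
= -20 + (-15) + (-20) = -55
e12 coeff = (-5)*3 - (-5)*4 = -15 - (-20) = 5
e13 coeff = (-5)*4 - (-5)*4 = -20 - (-20) = 0
e23 coeff = (-5)*4 - (-5)*3 = -20 - (-15) = -5
uv = -55 + 5*e12 + 0*e13 - 5*e23


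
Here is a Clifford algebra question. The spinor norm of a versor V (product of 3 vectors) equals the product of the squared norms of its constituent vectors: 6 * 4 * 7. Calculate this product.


Spinor norm N(V) = |v1|^2 * |v2|^2 * ... * |v3|^2
= 6 * 4 * 7
Running product: 6, 24, 168
N(V) = 168


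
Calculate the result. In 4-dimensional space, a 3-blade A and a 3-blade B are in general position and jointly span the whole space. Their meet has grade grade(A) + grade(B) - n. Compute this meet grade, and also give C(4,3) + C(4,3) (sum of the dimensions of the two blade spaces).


Meet grade = grade(A) + grade(B) - n
= 3 + 3 - 4 = 2
C(4,3) = 4
C(4,3) = 4
dim_A + dim_B = 4 + 4 = 8


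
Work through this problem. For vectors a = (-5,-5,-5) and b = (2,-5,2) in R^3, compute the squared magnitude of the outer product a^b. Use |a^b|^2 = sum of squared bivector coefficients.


a wedge b = (a1*b2 - a2*b1)*e12 + (a1*b3 - a3*b1)*e13 + (a2*b3 - a3*b2)*e23
e12 coeff: (-5)*(-5) - (-5)*2 = 25 - (-10) = 35
e13 coeff: (-5)*2 - (-5)*2 = -10 - (-10) = 0
e23 coeff: (-5)*2 - (-5)*(-5) = -10 - 25 = -35
|a wedge b|^2 = 35^2 + 0^2 + (-35)^2
= 1225 + 0 + 1225
= 2450


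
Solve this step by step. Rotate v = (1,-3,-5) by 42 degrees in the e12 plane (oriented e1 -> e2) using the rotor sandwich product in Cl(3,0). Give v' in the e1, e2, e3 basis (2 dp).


Rotor R = cos(21deg) - sin(21deg)*e12
Rotation angle theta = 2 * 21 = 42 degrees in the e12 plane (e1 -> e2).
The component perpendicular to the plane (e3) is invariant: v'_3 = v3 = -5.00
cos(42deg) = 0.7431, sin(42deg) = 0.6691
v'_1 = v1*cos(theta) - v2*sin(theta) = 1*0.7431 - (-3)*0.6691 = 2.75
v'_2 = v1*sin(theta) + v2*cos(theta) = 1*0.6691 + (-3)*0.7431 = -1.56
v' = 2.75*e1 - 1.56*e2 - 5.00*e3


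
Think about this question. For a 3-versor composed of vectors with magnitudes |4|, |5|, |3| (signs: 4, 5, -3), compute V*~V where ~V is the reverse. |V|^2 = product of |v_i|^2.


Each vector v_i has |v_i|^2 = s_i^2
Squared scales: 4^2 = 16, 5^2 = 25, (-3)^2 = 9
|V|^2 = 16 * 25 * 9
= 3600


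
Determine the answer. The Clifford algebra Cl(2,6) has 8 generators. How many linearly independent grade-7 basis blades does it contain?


Number of grade-k basis blades in Cl(p,q) with n = p + q is C(n, k).
n = 2 + 6 = 8
C(8, 7) = 8! / (7! * 1!)
= 40320 / (5040 * 1)
= 8


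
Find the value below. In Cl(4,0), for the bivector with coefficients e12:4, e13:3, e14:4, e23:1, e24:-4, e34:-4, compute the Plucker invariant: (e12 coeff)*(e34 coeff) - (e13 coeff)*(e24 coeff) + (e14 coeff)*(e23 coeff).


Plucker relation: af - be + cd
a*f = 4*(-4) = -16
b*e = 3*(-4) = -12
c*d = 4*1 = 4
af - be + cd = -16 - (-12) + 4
= 0


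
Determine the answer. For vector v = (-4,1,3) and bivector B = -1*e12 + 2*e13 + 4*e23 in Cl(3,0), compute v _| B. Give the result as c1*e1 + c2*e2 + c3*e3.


Left contraction v _| B = <vB>_1 (grade-1 part of the geometric product vB).
Using e1_|e12 = e2, e2_|e12 = -e1, e1_|e13 = e3, e3_|e13 = -e1, e2_|e23 = e3, e3_|e23 = -e2:
e1 coeff: -v2*b12 - v3*b13 = -(1)*(-1) - (3)*(2) = -5
e2 coeff: v1*b12 - v3*b23 = (-4)*(-1) - (3)*(4) = -8
e3 coeff: v1*b13 + v2*b23 = (-4)*(2) + (1)*(4) = -4
v _| B = -5*e1 - 8*e2 - 4*e3


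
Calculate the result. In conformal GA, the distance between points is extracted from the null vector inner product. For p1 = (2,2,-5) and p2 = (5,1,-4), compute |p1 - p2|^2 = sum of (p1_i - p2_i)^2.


p1 - p2 = (-3, 1, -1)
|p1 - p2|^2 = (-3)^2 + 1^2 + (-1)^2
= 9 + 1 + 1
= 11


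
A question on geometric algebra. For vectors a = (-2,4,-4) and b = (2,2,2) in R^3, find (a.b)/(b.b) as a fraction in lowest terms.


Projection coefficient = (a . b) / (b . b)
a . b = (-2)*2 + 4*2 + (-4)*2
= -4 + 8 + (-8) = -4
b . b = 2^2 + 2^2 + 2^2
= 4 + 4 + 4 = 12
Coefficient = -4/12
In lowest terms: -1/3


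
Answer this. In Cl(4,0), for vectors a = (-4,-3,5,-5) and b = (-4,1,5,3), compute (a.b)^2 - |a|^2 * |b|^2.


a . b = (-4)*(-4) + (-3)*1 + 5*5 + (-5)*3
= 16 + (-3) + 25 + (-15) = 23
|a|^2 = (-4)^2 + (-3)^2 + 5^2 + (-5)^2 = 75
|b|^2 = (-4)^2 + 1^2 + 5^2 + 3^2 = 51
(a.b)^2 = 23^2 = 529
|a|^2 * |b|^2 = 75 * 51 = 3825
Result = 529 - 3825 = -3296


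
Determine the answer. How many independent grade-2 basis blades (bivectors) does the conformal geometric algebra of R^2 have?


The conformal model of R^2 uses Cl(3,1) with m = 2 + 2 = 4 generators.
Number of grade-2 blades = C(m, 2) = C(4, 2)
= 4*3/2 = 6


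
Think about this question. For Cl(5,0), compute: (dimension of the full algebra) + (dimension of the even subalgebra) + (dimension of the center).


n = 5 + 0 = 5
Total dim = 2^5 = 32
Even subalgebra dim = 2^4 = 16
n is odd, so center dim = 2
Sum = 32 + 16 + 2 = 50


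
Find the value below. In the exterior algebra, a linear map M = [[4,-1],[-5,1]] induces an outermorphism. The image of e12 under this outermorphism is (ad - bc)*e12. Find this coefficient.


The outermorphism of a linear map f sends e1^e2 to f(e1)^f(e2).
f(e1) = 4*e1 - 5*e2
f(e2) = -1*e1 + 1*e2
f(e1) ^ f(e2) = (4*e1 - 5*e2) ^ (-1*e1 + 1*e2)
= 4*1*e12 + (-5)*(-1)*e21
= (4 - 5)*e12
= -1*e12
Coefficient = -1


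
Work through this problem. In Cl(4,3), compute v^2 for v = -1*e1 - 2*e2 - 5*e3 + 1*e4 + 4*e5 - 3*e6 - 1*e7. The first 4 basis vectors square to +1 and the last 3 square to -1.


v^2 = sum of c_i^2 * e_i^2
Positive signature terms (e_i^2 = +1): (-1)^2 + (-2)^2 + (-5)^2 + 1^2 = 31
Negative signature terms (e_j^2 = -1): 4^2 + (-3)^2 + (-1)^2 = 26
v^2 = 31 - 26 = 5


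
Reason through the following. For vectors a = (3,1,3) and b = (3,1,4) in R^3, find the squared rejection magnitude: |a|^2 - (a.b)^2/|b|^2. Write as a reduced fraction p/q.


|a|^2 = 3^2 + 1^2 + 3^2 = 19
|b|^2 = 3^2 + 1^2 + 4^2 = 26
a . b = 3*3 + 1*1 + 3*4 = 22
(a.b)^2 = 22^2 = 484
|rej|^2 = 19 - 484/26
= (494 - 484)/26
= 10/26
In lowest terms: 5/13


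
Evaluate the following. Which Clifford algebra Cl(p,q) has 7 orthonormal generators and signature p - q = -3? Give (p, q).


We need p + q = 7 and p - q = -3.
Adding: 2p = 7 + (-3) = 4, so p = 2.
Then q = 7 - 2 = 5.
(p, q) = (2, 5)


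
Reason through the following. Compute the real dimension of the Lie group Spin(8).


Spin(n) double-covers SO(n); both have Lie algebra so(n) of dimension n(n-1)/2.
n = 8
n(n-1) = 8 * 7 = 56
dim Spin(8) = 56/2 = 28


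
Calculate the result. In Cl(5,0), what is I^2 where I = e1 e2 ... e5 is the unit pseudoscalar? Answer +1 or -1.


The pseudoscalar I = e1...e_n (product of all n generators) of Cl(p,q) satisfies I^2 = (-1)^(q + n(n-1)/2).
p = 5, q = 0, n = p + q = 5
n(n-1)/2 = 5 * 4 / 2 = 10
Exponent = q + n(n-1)/2 = 0 + 10 = 10
I^2 = (-1)^10 = +1


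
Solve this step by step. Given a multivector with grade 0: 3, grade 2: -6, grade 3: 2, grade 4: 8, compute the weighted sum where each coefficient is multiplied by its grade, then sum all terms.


Grade-weighted sum = sum of grade_k * coefficient_k
0*3 = 0
2*(-6) = -12
3*2 = 6
4*8 = 32
Total = 0 + (-12) + 6 + 32 = 26


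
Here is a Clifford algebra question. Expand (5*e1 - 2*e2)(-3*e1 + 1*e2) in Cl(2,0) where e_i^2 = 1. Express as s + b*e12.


Expand: (5*e1 - 2*e2)(-3*e1 + 1*e2)
= 5*(-3)*e1e1 + 5*1*e1e2 + (-2)*(-3)*e2e1 + (-2)*1*e2e2
Using e1^2 = e2^2 = 1, e2e1 = -e1e2:
Scalar part s = 5*(-3) + (-2)*1 = -15 + (-2) = -17
Bivector part b = 5*1 - (-2)*(-3) = 5 - 6 = -1
uv = -17 - 1*e12


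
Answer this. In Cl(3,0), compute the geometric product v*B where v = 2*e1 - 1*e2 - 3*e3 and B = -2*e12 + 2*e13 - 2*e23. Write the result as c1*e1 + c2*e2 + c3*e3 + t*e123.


vB has grade-1 (vector) and grade-3 (trivector) parts: vB = (v _| B) + (v ^ B).
Vector part <vB>_1:
  e1: -v2*b12 - v3*b13 = -(-1)*(-2) - (-3)*(2) = 4
  e2: v1*b12 - v3*b23 = (2)*(-2) - (-3)*(-2) = -10
  e3: v1*b13 + v2*b23 = (2)*(2) + (-1)*(-2) = 6
Trivector part <vB>_3:
  e123: v1*b23 - v2*b13 + v3*b12 = (2)*(-2) - (-1)*(2) + (-3)*(-2) = 4
vB = 4*e1 - 10*e2 + 6*e3 + 4*e123


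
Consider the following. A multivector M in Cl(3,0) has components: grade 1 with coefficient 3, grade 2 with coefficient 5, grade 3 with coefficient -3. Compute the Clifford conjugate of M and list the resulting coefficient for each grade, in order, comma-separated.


Clifford conjugate sign for grade k: (-1)^(k(k+1)/2)
Grade 1: (-1)^(1*2/2) = (-1)^1 = -1, coeff 3 -> -3
Grade 2: (-1)^(2*3/2) = (-1)^3 = -1, coeff 5 -> -5
Grade 3: (-1)^(3*4/2) = (-1)^6 = 1, coeff -3 -> -3
Conjugated coefficients: -3, -5, -3


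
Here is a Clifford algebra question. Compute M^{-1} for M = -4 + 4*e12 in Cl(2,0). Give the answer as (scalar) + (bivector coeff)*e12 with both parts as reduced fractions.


M = -4 + 4*e12, where e12^2 = -1.
Since M commutes with its reverse ~M = a - b*e12, M * ~M = a^2 - b^2*e12^2 = a^2 + b^2.
So M^{-1} = ~M / (a^2 + b^2) = (a - b*e12)/(a^2 + b^2).
a^2 + b^2 = 16 + 16 = 32
Scalar part = -4/32 = -1/8
Bivector coeff = -4/32 = -1/8
M^{-1} = -1/8 - 1/8*e12


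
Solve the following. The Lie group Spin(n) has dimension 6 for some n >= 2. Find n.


dim Spin(n) = dim so(n) = n(n-1)/2.
Solve n(n-1)/2 = 6, i.e. n^2 - n - 12 = 0.
Discriminant = 1 + 8*6 = 49
n = (1 + sqrt(49))/2 = (1 + 7)/2 = 4


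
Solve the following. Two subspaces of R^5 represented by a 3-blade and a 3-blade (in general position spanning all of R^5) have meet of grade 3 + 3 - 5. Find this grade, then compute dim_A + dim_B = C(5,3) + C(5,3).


Meet grade = grade(A) + grade(B) - n
= 3 + 3 - 5 = 1
C(5,3) = 10
C(5,3) = 10
dim_A + dim_B = 10 + 10 = 20


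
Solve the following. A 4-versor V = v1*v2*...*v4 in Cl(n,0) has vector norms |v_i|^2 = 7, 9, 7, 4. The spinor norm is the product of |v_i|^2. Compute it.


Spinor norm N(V) = |v1|^2 * |v2|^2 * ... * |v4|^2
= 7 * 9 * 7 * 4
Running product: 7, 63, 441, 1764
N(V) = 1764


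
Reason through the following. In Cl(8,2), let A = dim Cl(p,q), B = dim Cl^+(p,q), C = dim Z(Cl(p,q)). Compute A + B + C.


n = 8 + 2 = 10
Total dim = 2^10 = 1024
Even subalgebra dim = 2^9 = 512
n is even, so center dim = 1
Sum = 1024 + 512 + 1 = 1537


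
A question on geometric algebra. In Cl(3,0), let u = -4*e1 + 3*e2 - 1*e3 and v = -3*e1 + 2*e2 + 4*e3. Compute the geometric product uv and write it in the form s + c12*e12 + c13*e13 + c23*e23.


In Cl(3,0): e_i^2 = 1, e_ie_j = -e_je_i for i != j.
Scalar part = u . v = (-4)*(-3) + 3*2 + (-1)*4
= 12 + 6 + (-4) = 14
e12 coeff = (-4)*2 - 3*(-3) = -8 - (-9) = 1
e13 coeff = (-4)*4 - (-1)*(-3) = -16 - 3 = -19
e23 coeff = 3*4 - (-1)*2 = 12 - (-2) = 14
uv = 14 + 1*e12 - 19*e13 + 14*e23


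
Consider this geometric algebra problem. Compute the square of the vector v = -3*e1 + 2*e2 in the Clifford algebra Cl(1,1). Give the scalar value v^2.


v^2 = sum of c_i^2 * e_i^2
Positive signature terms (e_i^2 = +1): (-3)^2 = 9
Negative signature terms (e_j^2 = -1): 2^2 = 4
v^2 = 9 - 4 = 5


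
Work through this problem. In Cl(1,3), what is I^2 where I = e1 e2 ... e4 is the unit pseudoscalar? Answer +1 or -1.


The pseudoscalar I = e1...e_n (product of all n generators) of Cl(p,q) satisfies I^2 = (-1)^(q + n(n-1)/2).
p = 1, q = 3, n = p + q = 4
n(n-1)/2 = 4 * 3 / 2 = 6
Exponent = q + n(n-1)/2 = 3 + 6 = 9
I^2 = (-1)^9 = -1


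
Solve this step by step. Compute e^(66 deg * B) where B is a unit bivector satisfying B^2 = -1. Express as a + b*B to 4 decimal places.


For a unit bivector B with B^2 = -1, the exponential series gives
e^(theta*B) = cos(theta) + sin(theta)*B (the GA analogue of Euler's formula).
theta = 66 degrees = 1.151917 rad
cos(66 deg) = 0.4067
sin(66 deg) = 0.9135
exp(theta*B) = 0.4067 + 0.9135*B


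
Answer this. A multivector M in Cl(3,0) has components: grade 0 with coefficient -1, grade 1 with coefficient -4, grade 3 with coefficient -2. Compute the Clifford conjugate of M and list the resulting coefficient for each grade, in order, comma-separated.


Clifford conjugate sign for grade k: (-1)^(k(k+1)/2)
Grade 0: (-1)^(0*1/2) = (-1)^0 = 1, coeff -1 -> -1
Grade 1: (-1)^(1*2/2) = (-1)^1 = -1, coeff -4 -> 4
Grade 3: (-1)^(3*4/2) = (-1)^6 = 1, coeff -2 -> -2
Conjugated coefficients: -1, 4, -2


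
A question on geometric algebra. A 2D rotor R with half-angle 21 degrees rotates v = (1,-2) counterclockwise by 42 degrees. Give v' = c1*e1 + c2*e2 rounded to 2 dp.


Rotor R = cos(21deg) - sin(21deg)*e12
Rotation angle theta = 2 * 21 = 42 degrees
v' = R*v*~R rotates v by theta.
cos(42deg) = 0.7431, sin(42deg) = 0.6691
v'_1 = 1*cos(42deg) - (-2)*sin(42deg)
= 1*0.7431 - (-2)*0.6691
= 2.08
v'_2 = 1*sin(42deg) + (-2)*cos(42deg)
= 1*0.6691 + (-2)*0.7431
= -0.82
v' = 2.08*e1 - 0.82*e2


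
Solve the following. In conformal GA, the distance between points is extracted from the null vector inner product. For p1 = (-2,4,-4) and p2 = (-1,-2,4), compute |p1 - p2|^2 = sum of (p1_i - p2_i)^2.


p1 - p2 = (-1, 6, -8)
|p1 - p2|^2 = (-1)^2 + 6^2 + (-8)^2
= 1 + 36 + 64
= 101


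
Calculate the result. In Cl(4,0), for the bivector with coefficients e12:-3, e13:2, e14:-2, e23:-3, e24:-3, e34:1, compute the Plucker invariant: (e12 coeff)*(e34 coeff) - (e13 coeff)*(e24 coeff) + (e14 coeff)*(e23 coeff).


Plucker relation: af - be + cd
a*f = (-3)*1 = -3
b*e = 2*(-3) = -6
c*d = (-2)*(-3) = 6
af - be + cd = -3 - (-6) + 6
= 9


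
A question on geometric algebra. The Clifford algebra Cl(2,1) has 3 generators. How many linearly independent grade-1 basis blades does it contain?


Number of grade-k basis blades in Cl(p,q) with n = p + q is C(n, k).
n = 2 + 1 = 3
C(3, 1) = 3! / (1! * 2!)
= 6 / (1 * 2)
= 3


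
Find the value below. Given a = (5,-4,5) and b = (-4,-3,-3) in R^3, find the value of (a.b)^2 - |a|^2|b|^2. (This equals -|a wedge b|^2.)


a . b = 5*(-4) + (-4)*(-3) + 5*(-3)
= -20 + 12 + (-15) = -23
|a|^2 = 5^2 + (-4)^2 + 5^2 = 66
|b|^2 = (-4)^2 + (-3)^2 + (-3)^2 = 34
(a.b)^2 = (-23)^2 = 529
|a|^2 * |b|^2 = 66 * 34 = 2244
Result = 529 - 2244 = -1715


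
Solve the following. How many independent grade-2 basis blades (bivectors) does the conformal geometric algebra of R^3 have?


The conformal model of R^3 uses Cl(4,1) with m = 3 + 2 = 5 generators.
Number of grade-2 blades = C(m, 2) = C(5, 2)
= 5*4/2 = 10


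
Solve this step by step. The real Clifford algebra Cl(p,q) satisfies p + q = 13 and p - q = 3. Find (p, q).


We need p + q = 13 and p - q = 3.
Adding: 2p = 13 + 3 = 16, so p = 8.
Then q = 13 - 8 = 5.
(p, q) = (8, 5)


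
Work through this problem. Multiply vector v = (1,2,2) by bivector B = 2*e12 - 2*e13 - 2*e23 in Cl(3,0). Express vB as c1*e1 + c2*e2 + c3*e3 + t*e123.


vB has grade-1 (vector) and grade-3 (trivector) parts: vB = (v _| B) + (v ^ B).
Vector part <vB>_1:
  e1: -v2*b12 - v3*b13 = -(2)*(2) - (2)*(-2) = 0
  e2: v1*b12 - v3*b23 = (1)*(2) - (2)*(-2) = 6
  e3: v1*b13 + v2*b23 = (1)*(-2) + (2)*(-2) = -6
Trivector part <vB>_3:
  e123: v1*b23 - v2*b13 + v3*b12 = (1)*(-2) - (2)*(-2) + (2)*(2) = 6
vB = 0*e1 + 6*e2 - 6*e3 + 6*e123


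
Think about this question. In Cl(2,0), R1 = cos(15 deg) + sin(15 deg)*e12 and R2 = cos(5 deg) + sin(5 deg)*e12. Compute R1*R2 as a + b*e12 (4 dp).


Same-plane rotors commute and their half-angles add:
R1*R2 = cos(a1 + a2) + sin(a1 + a2)*e12.
a1 + a2 = 15 + 5 = 20 deg
cos(20 deg) = 0.9397
sin(20 deg) = 0.3420
R1*R2 = 0.9397 + 0.3420*e12


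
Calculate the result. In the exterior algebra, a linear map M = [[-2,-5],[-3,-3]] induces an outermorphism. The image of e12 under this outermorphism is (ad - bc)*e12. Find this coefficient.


The outermorphism of a linear map f sends e1^e2 to f(e1)^f(e2).
f(e1) = -2*e1 - 3*e2
f(e2) = -5*e1 - 3*e2
f(e1) ^ f(e2) = (-2*e1 - 3*e2) ^ (-5*e1 - 3*e2)
= (-2)*(-3)*e12 + (-3)*(-5)*e21
= (6 - 15)*e12
= -9*e12
Coefficient = -9


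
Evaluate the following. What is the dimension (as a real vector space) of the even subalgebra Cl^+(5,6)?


Even subalgebra dimension = 2^(n-1)
n = 5 + 6 = 11
2^(11 - 1) = 2^10 = 1024
Verification: sum of C(11,k) for even k = 1 + 55 + 330 + 462 + 165 + 11 = 1024
Result = 1024


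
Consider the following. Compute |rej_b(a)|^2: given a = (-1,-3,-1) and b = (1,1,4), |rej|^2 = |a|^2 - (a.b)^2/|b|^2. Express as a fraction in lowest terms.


|a|^2 = (-1)^2 + (-3)^2 + (-1)^2 = 11
|b|^2 = 1^2 + 1^2 + 4^2 = 18
a . b = (-1)*1 + (-3)*1 + (-1)*4 = -8
(a.b)^2 = (-8)^2 = 64
|rej|^2 = 11 - 64/18
= (198 - 64)/18
= 134/18
In lowest terms: 67/9


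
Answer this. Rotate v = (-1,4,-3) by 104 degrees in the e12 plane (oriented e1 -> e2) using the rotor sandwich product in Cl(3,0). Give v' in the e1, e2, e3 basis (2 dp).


Rotor R = cos(52deg) - sin(52deg)*e12
Rotation angle theta = 2 * 52 = 104 degrees in the e12 plane (e1 -> e2).
The component perpendicular to the plane (e3) is invariant: v'_3 = v3 = -3.00
cos(104deg) = -0.2419, sin(104deg) = 0.9703
v'_1 = v1*cos(theta) - v2*sin(theta) = -1*(-0.2419) - 4*0.9703 = -3.64
v'_2 = v1*sin(theta) + v2*cos(theta) = -1*0.9703 + 4*(-0.2419) = -1.94
v' = -3.64*e1 - 1.94*e2 - 3.00*e3


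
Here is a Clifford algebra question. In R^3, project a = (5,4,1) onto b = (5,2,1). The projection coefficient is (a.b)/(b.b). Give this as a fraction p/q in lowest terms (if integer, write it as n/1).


Projection coefficient = (a . b) / (b . b)
a . b = 5*5 + 4*2 + 1*1
= 25 + 8 + 1 = 34
b . b = 5^2 + 2^2 + 1^2
= 25 + 4 + 1 = 30
Coefficient = 34/30
In lowest terms: 17/15


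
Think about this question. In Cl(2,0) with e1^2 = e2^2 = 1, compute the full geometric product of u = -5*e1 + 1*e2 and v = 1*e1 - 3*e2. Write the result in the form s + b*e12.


Expand: (-5*e1 + 1*e2)(1*e1 - 3*e2)
= (-5)*1*e1e1 + (-5)*(-3)*e1e2 + 1*1*e2e1 + 1*(-3)*e2e2
Using e1^2 = e2^2 = 1, e2e1 = -e1e2:
Scalar part s = (-5)*1 + 1*(-3) = -5 + (-3) = -8
Bivector part b = (-5)*(-3) - 1*1 = 15 - 1 = 14
uv = -8 + 14*e12


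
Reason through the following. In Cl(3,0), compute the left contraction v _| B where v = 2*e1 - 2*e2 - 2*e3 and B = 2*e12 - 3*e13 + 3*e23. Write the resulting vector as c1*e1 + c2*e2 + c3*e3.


Left contraction v _| B = <vB>_1 (grade-1 part of the geometric product vB).
Using e1_|e12 = e2, e2_|e12 = -e1, e1_|e13 = e3, e3_|e13 = -e1, e2_|e23 = e3, e3_|e23 = -e2:
e1 coeff: -v2*b12 - v3*b13 = -(-2)*(2) - (-2)*(-3) = -2
e2 coeff: v1*b12 - v3*b23 = (2)*(2) - (-2)*(3) = 10
e3 coeff: v1*b13 + v2*b23 = (2)*(-3) + (-2)*(3) = -12
v _| B = -2*e1 + 10*e2 - 12*e3


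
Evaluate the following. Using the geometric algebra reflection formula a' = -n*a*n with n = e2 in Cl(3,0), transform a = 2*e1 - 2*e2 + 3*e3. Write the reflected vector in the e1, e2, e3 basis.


Reflection formula: a' = -n*a*n, with n = e2 (unit vector, n^2 = 1).
For reflection through hyperplane perp to e2:
The component along e2 flips sign, others stay.
a = (2, -2, 3)
a' = (2, 2, 3)
a' = 2*e1 + 2*e2 + 3*e3


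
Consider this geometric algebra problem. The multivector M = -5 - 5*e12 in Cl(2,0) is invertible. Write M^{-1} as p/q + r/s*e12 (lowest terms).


M = -5 - 5*e12, where e12^2 = -1.
Since M commutes with its reverse ~M = a - b*e12, M * ~M = a^2 - b^2*e12^2 = a^2 + b^2.
So M^{-1} = ~M / (a^2 + b^2) = (a - b*e12)/(a^2 + b^2).
a^2 + b^2 = 25 + 25 = 50
Scalar part = -5/50 = -1/10
Bivector coeff = 5/50 = 1/10
M^{-1} = -1/10 + 1/10*e12


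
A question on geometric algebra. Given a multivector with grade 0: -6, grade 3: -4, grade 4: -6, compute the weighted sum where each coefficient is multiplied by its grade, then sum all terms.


Grade-weighted sum = sum of grade_k * coefficient_k
0*(-6) = 0
3*(-4) = -12
4*(-6) = -24
Total = 0 + (-12) + (-24) = -36


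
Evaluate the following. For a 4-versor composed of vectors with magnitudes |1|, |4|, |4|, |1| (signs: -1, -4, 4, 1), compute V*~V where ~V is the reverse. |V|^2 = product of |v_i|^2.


Each vector v_i has |v_i|^2 = s_i^2
Squared scales: (-1)^2 = 1, (-4)^2 = 16, 4^2 = 16, 1^2 = 1
|V|^2 = 1 * 16 * 16 * 1
= 256


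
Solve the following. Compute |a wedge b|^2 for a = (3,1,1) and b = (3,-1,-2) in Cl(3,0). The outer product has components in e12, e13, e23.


a wedge b = (a1*b2 - a2*b1)*e12 + (a1*b3 - a3*b1)*e13 + (a2*b3 - a3*b2)*e23
e12 coeff: 3*(-1) - 1*3 = -3 - 3 = -6
e13 coeff: 3*(-2) - 1*3 = -6 - 3 = -9
e23 coeff: 1*(-2) - 1*(-1) = -2 - (-1) = -1
|a wedge b|^2 = (-6)^2 + (-9)^2 + (-1)^2
= 36 + 81 + 1
= 118


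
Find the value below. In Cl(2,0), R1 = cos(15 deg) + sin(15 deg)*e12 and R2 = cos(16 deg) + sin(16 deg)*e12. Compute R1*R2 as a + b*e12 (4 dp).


Same-plane rotors commute and their half-angles add:
R1*R2 = cos(a1 + a2) + sin(a1 + a2)*e12.
a1 + a2 = 15 + 16 = 31 deg
cos(31 deg) = 0.8572
sin(31 deg) = 0.5150
R1*R2 = 0.8572 + 0.5150*e12


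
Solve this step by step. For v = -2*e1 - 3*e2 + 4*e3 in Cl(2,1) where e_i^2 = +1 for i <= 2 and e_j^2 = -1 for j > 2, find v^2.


v^2 = sum of c_i^2 * e_i^2
Positive signature terms (e_i^2 = +1): (-2)^2 + (-3)^2 = 13
Negative signature terms (e_j^2 = -1): 4^2 = 16
v^2 = 13 - 16 = -3


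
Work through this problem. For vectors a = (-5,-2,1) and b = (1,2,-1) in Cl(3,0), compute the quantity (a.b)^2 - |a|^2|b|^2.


a . b = (-5)*1 + (-2)*2 + 1*(-1)
= -5 + (-4) + (-1) = -10
|a|^2 = (-5)^2 + (-2)^2 + 1^2 = 30
|b|^2 = 1^2 + 2^2 + (-1)^2 = 6
(a.b)^2 = (-10)^2 = 100
|a|^2 * |b|^2 = 30 * 6 = 180
Result = 100 - 180 = -80


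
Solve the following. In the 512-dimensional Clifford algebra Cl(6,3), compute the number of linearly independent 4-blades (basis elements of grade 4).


Number of grade-k basis blades in Cl(p,q) with n = p + q is C(n, k).
n = 6 + 3 = 9
C(9, 4) = 9! / (4! * 5!)
= 362880 / (24 * 120)
= 126


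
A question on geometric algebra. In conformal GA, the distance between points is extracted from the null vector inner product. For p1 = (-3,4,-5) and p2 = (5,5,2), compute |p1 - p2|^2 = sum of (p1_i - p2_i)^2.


p1 - p2 = (-8, -1, -7)
|p1 - p2|^2 = (-8)^2 + (-1)^2 + (-7)^2
= 64 + 1 + 49
= 114


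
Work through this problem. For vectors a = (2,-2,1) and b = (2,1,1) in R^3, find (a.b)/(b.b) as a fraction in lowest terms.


Projection coefficient = (a . b) / (b . b)
a . b = 2*2 + (-2)*1 + 1*1
= 4 + (-2) + 1 = 3
b . b = 2^2 + 1^2 + 1^2
= 4 + 1 + 1 = 6
Coefficient = 3/6
In lowest terms: 1/2


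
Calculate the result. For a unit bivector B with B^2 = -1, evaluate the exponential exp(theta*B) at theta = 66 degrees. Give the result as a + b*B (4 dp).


For a unit bivector B with B^2 = -1, the exponential series gives
e^(theta*B) = cos(theta) + sin(theta)*B (the GA analogue of Euler's formula).
theta = 66 degrees = 1.151917 rad
cos(66 deg) = 0.4067
sin(66 deg) = 0.9135
exp(theta*B) = 0.4067 + 0.9135*B


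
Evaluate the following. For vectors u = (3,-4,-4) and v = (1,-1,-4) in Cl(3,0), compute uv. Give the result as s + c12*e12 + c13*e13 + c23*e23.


In Cl(3,0): e_i^2 = 1, e_ie_j = -e_je_i for i != j.
Scalar part = u . v = 3*1 + (-4)*(-1) + (-4)*(-4)
= 3 + 4 + 16 = 23
e12 coeff = 3*(-1) - (-4)*1 = -3 - (-4) = 1
e13 coeff = 3*(-4) - (-4)*1 = -12 - (-4) = -8
e23 coeff = (-4)*(-4) - (-4)*(-1) = 16 - 4 = 12
uv = 23 + 1*e12 - 8*e13 + 12*e23


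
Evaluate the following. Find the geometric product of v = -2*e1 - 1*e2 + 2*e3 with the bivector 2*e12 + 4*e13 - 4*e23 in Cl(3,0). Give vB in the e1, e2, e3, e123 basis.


vB has grade-1 (vector) and grade-3 (trivector) parts: vB = (v _| B) + (v ^ B).
Vector part <vB>_1:
  e1: -v2*b12 - v3*b13 = -(-1)*(2) - (2)*(4) = -6
  e2: v1*b12 - v3*b23 = (-2)*(2) - (2)*(-4) = 4
  e3: v1*b13 + v2*b23 = (-2)*(4) + (-1)*(-4) = -4
Trivector part <vB>_3:
  e123: v1*b23 - v2*b13 + v3*b12 = (-2)*(-4) - (-1)*(4) + (2)*(2) = 16
vB = -6*e1 + 4*e2 - 4*e3 + 16*e123


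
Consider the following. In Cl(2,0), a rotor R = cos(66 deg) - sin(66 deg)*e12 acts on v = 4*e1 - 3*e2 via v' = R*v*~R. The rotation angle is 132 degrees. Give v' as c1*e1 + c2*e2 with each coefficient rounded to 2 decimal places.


Rotor R = cos(66deg) - sin(66deg)*e12
Rotation angle theta = 2 * 66 = 132 degrees
v' = R*v*~R rotates v by theta.
cos(132deg) = -0.6691, sin(132deg) = 0.7431
v'_1 = 4*cos(132deg) - (-3)*sin(132deg)
= 4*(-0.6691) - (-3)*0.7431
= -0.45
v'_2 = 4*sin(132deg) + (-3)*cos(132deg)
= 4*0.7431 + (-3)*(-0.6691)
= 4.98
v' = -0.45*e1 + 4.98*e2


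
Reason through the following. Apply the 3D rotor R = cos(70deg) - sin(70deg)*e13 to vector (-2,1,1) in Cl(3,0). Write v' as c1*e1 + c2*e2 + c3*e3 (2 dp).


Rotor R = cos(70deg) - sin(70deg)*e13
Rotation angle theta = 2 * 70 = 140 degrees in the e13 plane (e1 -> e3).
The component perpendicular to the plane (e2) is invariant: v'_2 = v2 = 1.00
cos(140deg) = -0.7660, sin(140deg) = 0.6428
v'_1 = v1*cos(theta) - v3*sin(theta) = -2*(-0.7660) - 1*0.6428 = 0.89
v'_3 = v1*sin(theta) + v3*cos(theta) = -2*0.6428 + 1*(-0.7660) = -2.05
v' = 0.89*e1 + 1.00*e2 - 2.05*e3


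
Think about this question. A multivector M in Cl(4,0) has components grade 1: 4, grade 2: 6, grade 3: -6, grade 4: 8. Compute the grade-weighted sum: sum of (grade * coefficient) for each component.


Grade-weighted sum = sum of grade_k * coefficient_k
1*4 = 4
2*6 = 12
3*(-6) = -18
4*8 = 32
Total = 4 + 12 + (-18) + 32 = 30


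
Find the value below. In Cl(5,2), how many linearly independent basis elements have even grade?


Even subalgebra dimension = 2^(n-1)
n = 5 + 2 = 7
2^(7 - 1) = 2^6 = 64
Verification: sum of C(7,k) for even k = 1 + 21 + 35 + 7 = 64
Result = 64


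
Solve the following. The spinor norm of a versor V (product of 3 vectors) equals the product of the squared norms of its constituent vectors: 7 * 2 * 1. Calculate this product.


Spinor norm N(V) = |v1|^2 * |v2|^2 * ... * |v3|^2
= 7 * 2 * 1
Running product: 7, 14, 14
N(V) = 14


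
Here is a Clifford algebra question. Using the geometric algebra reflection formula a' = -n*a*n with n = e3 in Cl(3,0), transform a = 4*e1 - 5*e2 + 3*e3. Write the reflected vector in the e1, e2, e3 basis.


Reflection formula: a' = -n*a*n, with n = e3 (unit vector, n^2 = 1).
For reflection through hyperplane perp to e3:
The component along e3 flips sign, others stay.
a = (4, -5, 3)
a' = (4, -5, -3)
a' = 4*e1 - 5*e2 - 3*e3


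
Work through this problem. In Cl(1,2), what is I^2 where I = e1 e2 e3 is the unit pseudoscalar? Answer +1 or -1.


The pseudoscalar I = e1...e_n (product of all n generators) of Cl(p,q) satisfies I^2 = (-1)^(q + n(n-1)/2).
p = 1, q = 2, n = p + q = 3
n(n-1)/2 = 3 * 2 / 2 = 3
Exponent = q + n(n-1)/2 = 2 + 3 = 5
I^2 = (-1)^5 = -1


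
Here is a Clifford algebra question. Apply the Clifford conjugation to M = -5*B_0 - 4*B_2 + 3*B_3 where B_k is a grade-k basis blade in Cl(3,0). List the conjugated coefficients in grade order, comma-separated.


Clifford conjugate sign for grade k: (-1)^(k(k+1)/2)
Grade 0: (-1)^(0*1/2) = (-1)^0 = 1, coeff -5 -> -5
Grade 2: (-1)^(2*3/2) = (-1)^3 = -1, coeff -4 -> 4
Grade 3: (-1)^(3*4/2) = (-1)^6 = 1, coeff 3 -> 3
Conjugated coefficients: -5, 4, 3


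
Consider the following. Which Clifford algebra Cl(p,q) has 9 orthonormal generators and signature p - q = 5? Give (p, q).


We need p + q = 9 and p - q = 5.
Adding: 2p = 9 + 5 = 14, so p = 7.
Then q = 9 - 7 = 2.
(p, q) = (7, 2)


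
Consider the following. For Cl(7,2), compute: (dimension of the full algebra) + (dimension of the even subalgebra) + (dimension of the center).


n = 7 + 2 = 9
Total dim = 2^9 = 512
Even subalgebra dim = 2^8 = 256
n is odd, so center dim = 2
Sum = 512 + 256 + 2 = 770


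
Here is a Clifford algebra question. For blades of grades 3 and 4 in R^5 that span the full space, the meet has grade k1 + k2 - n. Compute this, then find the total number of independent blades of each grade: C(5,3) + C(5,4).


Meet grade = grade(A) + grade(B) - n
= 3 + 4 - 5 = 2
C(5,3) = 10
C(5,4) = 5
dim_A + dim_B = 10 + 5 = 15


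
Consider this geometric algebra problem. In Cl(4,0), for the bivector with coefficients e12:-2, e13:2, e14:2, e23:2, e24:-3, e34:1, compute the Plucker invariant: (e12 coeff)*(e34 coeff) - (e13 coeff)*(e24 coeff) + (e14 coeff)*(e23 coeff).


Plucker relation: af - be + cd
a*f = (-2)*1 = -2
b*e = 2*(-3) = -6
c*d = 2*2 = 4
af - be + cd = -2 - (-6) + 4
= 8


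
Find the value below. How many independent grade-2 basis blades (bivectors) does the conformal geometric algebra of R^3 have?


The conformal model of R^3 uses Cl(4,1) with m = 3 + 2 = 5 generators.
Number of grade-2 blades = C(m, 2) = C(5, 2)
= 5*4/2 = 10


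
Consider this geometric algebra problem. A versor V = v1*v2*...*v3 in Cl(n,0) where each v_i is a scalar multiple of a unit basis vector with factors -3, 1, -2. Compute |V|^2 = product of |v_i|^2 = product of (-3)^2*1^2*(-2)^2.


Each vector v_i has |v_i|^2 = s_i^2
Squared scales: (-3)^2 = 9, 1^2 = 1, (-2)^2 = 4
|V|^2 = 9 * 1 * 4
= 36


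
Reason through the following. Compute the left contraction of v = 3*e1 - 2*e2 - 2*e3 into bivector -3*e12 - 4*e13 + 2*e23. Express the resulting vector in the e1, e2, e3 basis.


Left contraction v _| B = <vB>_1 (grade-1 part of the geometric product vB).
Using e1_|e12 = e2, e2_|e12 = -e1, e1_|e13 = e3, e3_|e13 = -e1, e2_|e23 = e3, e3_|e23 = -e2:
e1 coeff: -v2*b12 - v3*b13 = -(-2)*(-3) - (-2)*(-4) = -14
e2 coeff: v1*b12 - v3*b23 = (3)*(-3) - (-2)*(2) = -5
e3 coeff: v1*b13 + v2*b23 = (3)*(-4) + (-2)*(2) = -16
v _| B = -14*e1 - 5*e2 - 16*e3


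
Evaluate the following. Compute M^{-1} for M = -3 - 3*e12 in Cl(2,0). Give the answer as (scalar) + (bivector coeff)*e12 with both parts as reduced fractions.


M = -3 - 3*e12, where e12^2 = -1.
Since M commutes with its reverse ~M = a - b*e12, M * ~M = a^2 - b^2*e12^2 = a^2 + b^2.
So M^{-1} = ~M / (a^2 + b^2) = (a - b*e12)/(a^2 + b^2).
a^2 + b^2 = 9 + 9 = 18
Scalar part = -3/18 = -1/6
Bivector coeff = 3/18 = 1/6
M^{-1} = -1/6 + 1/6*e12


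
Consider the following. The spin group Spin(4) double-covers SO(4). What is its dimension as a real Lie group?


Spin(n) double-covers SO(n); both have Lie algebra so(n) of dimension n(n-1)/2.
n = 4
n(n-1) = 4 * 3 = 12
dim Spin(4) = 12/2 = 6


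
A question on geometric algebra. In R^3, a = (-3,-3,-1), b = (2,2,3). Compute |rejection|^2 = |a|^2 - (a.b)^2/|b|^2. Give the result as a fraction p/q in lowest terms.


|a|^2 = (-3)^2 + (-3)^2 + (-1)^2 = 19
|b|^2 = 2^2 + 2^2 + 3^2 = 17
a . b = (-3)*2 + (-3)*2 + (-1)*3 = -15
(a.b)^2 = (-15)^2 = 225
|rej|^2 = 19 - 225/17
= (323 - 225)/17
= 98/17
In lowest terms: 98/17


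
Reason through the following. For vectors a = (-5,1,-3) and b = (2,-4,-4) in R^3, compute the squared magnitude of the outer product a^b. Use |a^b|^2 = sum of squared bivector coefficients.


a wedge b = (a1*b2 - a2*b1)*e12 + (a1*b3 - a3*b1)*e13 + (a2*b3 - a3*b2)*e23
e12 coeff: (-5)*(-4) - 1*2 = 20 - 2 = 18
e13 coeff: (-5)*(-4) - (-3)*2 = 20 - (-6) = 26
e23 coeff: 1*(-4) - (-3)*(-4) = -4 - 12 = -16
|a wedge b|^2 = 18^2 + 26^2 + (-16)^2
= 324 + 676 + 256
= 1256


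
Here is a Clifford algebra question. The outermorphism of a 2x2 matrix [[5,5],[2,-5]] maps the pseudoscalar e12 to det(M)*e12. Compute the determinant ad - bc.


The outermorphism of a linear map f sends e1^e2 to f(e1)^f(e2).
f(e1) = 5*e1 + 2*e2
f(e2) = 5*e1 - 5*e2
f(e1) ^ f(e2) = (5*e1 + 2*e2) ^ (5*e1 - 5*e2)
= 5*(-5)*e12 + 2*5*e21
= (-25 - 10)*e12
= -35*e12
Coefficient = -35


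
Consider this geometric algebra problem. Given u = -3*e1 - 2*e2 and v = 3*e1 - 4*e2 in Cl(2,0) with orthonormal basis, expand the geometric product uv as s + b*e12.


Expand: (-3*e1 - 2*e2)(3*e1 - 4*e2)
= (-3)*3*e1e1 + (-3)*(-4)*e1e2 + (-2)*3*e2e1 + (-2)*(-4)*e2e2
Using e1^2 = e2^2 = 1, e2e1 = -e1e2:
Scalar part s = (-3)*3 + (-2)*(-4) = -9 + 8 = -1
Bivector part b = (-3)*(-4) - (-2)*3 = 12 - (-6) = 18
uv = -1 + 18*e12


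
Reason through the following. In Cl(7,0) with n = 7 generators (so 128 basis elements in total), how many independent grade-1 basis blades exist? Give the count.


Number of grade-k basis blades in Cl(p,q) with n = p + q is C(n, k).
n = 7 + 0 = 7
C(7, 1) = 7! / (1! * 6!)
= 5040 / (1 * 720)
= 7


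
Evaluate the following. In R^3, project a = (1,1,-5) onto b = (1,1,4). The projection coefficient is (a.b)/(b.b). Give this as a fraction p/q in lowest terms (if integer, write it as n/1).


Projection coefficient = (a . b) / (b . b)
a . b = 1*1 + 1*1 + (-5)*4
= 1 + 1 + (-20) = -18
b . b = 1^2 + 1^2 + 4^2
= 1 + 1 + 16 = 18
Coefficient = -18/18
In lowest terms: -1/1


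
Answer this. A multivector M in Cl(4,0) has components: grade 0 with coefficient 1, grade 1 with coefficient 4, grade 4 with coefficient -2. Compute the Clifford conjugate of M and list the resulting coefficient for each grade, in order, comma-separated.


Clifford conjugate sign for grade k: (-1)^(k(k+1)/2)
Grade 0: (-1)^(0*1/2) = (-1)^0 = 1, coeff 1 -> 1
Grade 1: (-1)^(1*2/2) = (-1)^1 = -1, coeff 4 -> -4
Grade 4: (-1)^(4*5/2) = (-1)^10 = 1, coeff -2 -> -2
Conjugated coefficients: 1, -4, -2


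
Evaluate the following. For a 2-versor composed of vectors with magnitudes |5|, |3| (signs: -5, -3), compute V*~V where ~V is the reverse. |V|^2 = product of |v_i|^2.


Each vector v_i has |v_i|^2 = s_i^2
Squared scales: (-5)^2 = 25, (-3)^2 = 9
|V|^2 = 25 * 9
= 225


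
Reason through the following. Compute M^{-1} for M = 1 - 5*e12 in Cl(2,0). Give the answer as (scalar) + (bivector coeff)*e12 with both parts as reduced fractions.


M = 1 - 5*e12, where e12^2 = -1.
Since M commutes with its reverse ~M = a - b*e12, M * ~M = a^2 - b^2*e12^2 = a^2 + b^2.
So M^{-1} = ~M / (a^2 + b^2) = (a - b*e12)/(a^2 + b^2).
a^2 + b^2 = 1 + 25 = 26
Scalar part = 1/26 = 1/26
Bivector coeff = 5/26 = 5/26
M^{-1} = 1/26 + 5/26*e12


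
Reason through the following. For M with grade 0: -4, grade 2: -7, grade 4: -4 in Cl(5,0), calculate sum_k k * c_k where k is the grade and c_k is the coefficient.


Grade-weighted sum = sum of grade_k * coefficient_k
0*(-4) = 0
2*(-7) = -14
4*(-4) = -16
Total = 0 + (-14) + (-16) = -30


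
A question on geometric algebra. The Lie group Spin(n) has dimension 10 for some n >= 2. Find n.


dim Spin(n) = dim so(n) = n(n-1)/2.
Solve n(n-1)/2 = 10, i.e. n^2 - n - 20 = 0.
Discriminant = 1 + 8*10 = 81
n = (1 + sqrt(81))/2 = (1 + 9)/2 = 5
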